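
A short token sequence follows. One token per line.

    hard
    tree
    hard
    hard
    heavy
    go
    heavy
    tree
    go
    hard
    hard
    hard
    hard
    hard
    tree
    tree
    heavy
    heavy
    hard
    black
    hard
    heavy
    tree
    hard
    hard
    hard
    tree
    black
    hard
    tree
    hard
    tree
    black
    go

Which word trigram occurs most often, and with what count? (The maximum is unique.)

"hard hard hard", 4 times

Trigram frequencies (highest first):
  hard hard hard: 4
  hard tree hard: 2
  tree hard hard: 2
  hard hard tree: 2
  hard tree black: 2
  hard hard heavy: 1
  … (19 more, each ≤ 1)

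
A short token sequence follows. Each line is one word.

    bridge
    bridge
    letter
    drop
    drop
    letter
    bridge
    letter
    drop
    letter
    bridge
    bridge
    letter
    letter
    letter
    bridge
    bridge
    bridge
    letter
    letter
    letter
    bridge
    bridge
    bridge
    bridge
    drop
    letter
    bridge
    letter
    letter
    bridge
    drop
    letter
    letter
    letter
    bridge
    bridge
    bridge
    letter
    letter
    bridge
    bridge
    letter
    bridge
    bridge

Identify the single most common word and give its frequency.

"bridge", 21 times

Unigram frequencies (highest first):
  bridge: 21
  letter: 19
  drop: 5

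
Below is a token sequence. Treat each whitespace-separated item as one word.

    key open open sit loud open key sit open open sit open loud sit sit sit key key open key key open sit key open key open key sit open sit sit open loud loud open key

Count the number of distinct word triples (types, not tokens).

27

37 tokens → 35 trigram windows in total.
Repeated trigrams (each contributes count−1 duplicates):
  key open key: 3
  key key open: 2
  key sit open: 2
  loud open key: 2
  open key sit: 2
  open open sit: 2
  sit open loud: 2
8 duplicate windows → 35 − 8 = 27 distinct.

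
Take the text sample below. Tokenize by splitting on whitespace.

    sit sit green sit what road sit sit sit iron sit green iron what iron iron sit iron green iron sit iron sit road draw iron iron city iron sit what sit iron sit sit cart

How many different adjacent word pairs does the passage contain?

20

36 tokens → 35 bigram windows in total.
Repeated bigrams (each contributes count−1 duplicates):
  iron sit: 6
  sit iron: 4
  sit sit: 4
  green iron: 2
  iron iron: 2
  sit green: 2
  sit what: 2
15 duplicate windows → 35 − 15 = 20 distinct.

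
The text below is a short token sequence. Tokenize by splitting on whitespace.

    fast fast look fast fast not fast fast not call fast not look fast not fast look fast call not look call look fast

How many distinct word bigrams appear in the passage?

24 tokens → 23 bigram windows in total.
Repeated bigrams (each contributes count−1 duplicates):
  fast not: 4
  look fast: 4
  fast fast: 3
  fast look: 2
  not fast: 2
  not look: 2
11 duplicate windows → 23 − 11 = 12 distinct.

12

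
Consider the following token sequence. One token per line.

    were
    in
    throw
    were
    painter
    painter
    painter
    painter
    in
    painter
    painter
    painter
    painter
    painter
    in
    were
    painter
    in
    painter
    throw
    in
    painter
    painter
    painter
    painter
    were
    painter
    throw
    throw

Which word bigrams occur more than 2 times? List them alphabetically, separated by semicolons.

Bigram counts meeting the condition (more than 2 times):
  in painter: 3
  painter in: 3
  painter painter: 10
  were painter: 3

in painter; painter in; painter painter; were painter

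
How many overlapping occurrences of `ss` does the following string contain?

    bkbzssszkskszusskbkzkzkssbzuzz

Sliding a length-2 window over the 30 characters (29 positions):
  position 5–6: ss
  position 6–7: ss
  position 15–16: ss
  position 24–25: ss

4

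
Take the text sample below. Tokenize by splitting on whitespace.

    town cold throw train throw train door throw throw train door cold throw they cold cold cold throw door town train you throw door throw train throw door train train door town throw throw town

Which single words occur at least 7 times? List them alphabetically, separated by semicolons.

Unigram counts meeting the condition (at least 7 times):
  throw: 11
  train: 7

throw; train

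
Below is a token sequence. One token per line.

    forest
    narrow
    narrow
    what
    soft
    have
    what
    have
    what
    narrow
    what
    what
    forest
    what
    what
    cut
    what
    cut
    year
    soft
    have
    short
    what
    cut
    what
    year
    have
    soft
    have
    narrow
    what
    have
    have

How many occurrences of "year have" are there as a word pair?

Scanning the 32 overlapping bigram windows for "year have":
  position 26–27: year have

1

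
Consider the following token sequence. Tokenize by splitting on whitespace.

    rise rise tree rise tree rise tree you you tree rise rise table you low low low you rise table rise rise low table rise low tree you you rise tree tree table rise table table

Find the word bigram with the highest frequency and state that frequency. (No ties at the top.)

"rise tree", 4 times

Bigram frequencies (highest first):
  rise tree: 4
  rise rise: 3
  tree rise: 3
  rise table: 3
  table rise: 3
  tree you: 2
  … (13 more, each ≤ 2)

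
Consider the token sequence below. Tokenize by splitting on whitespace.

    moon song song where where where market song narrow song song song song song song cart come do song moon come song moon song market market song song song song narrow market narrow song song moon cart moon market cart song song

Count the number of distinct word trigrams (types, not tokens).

34

42 tokens → 40 trigram windows in total.
Repeated trigrams (each contributes count−1 duplicates):
  song song song: 6
  narrow song song: 2
6 duplicate windows → 40 − 6 = 34 distinct.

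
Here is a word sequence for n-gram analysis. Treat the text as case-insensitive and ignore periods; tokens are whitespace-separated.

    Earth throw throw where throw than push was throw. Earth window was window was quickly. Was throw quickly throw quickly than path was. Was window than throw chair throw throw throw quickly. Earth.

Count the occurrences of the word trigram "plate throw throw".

Scanning the 31 overlapping trigram windows for "plate throw throw":
  (none found)

0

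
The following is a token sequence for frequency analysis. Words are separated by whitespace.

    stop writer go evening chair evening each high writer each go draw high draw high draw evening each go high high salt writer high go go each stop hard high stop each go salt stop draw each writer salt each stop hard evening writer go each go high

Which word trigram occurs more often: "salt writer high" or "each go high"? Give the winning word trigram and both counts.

"salt writer high": 1 occurrence
"each go high": 2 occurrences

"each go high" (2 vs 1)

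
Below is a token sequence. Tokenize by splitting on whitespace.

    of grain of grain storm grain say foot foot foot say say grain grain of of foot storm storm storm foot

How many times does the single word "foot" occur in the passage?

Scanning the 21 tokens for "foot":
  position 8: foot
  position 9: foot
  position 10: foot
  position 17: foot
  position 21: foot

5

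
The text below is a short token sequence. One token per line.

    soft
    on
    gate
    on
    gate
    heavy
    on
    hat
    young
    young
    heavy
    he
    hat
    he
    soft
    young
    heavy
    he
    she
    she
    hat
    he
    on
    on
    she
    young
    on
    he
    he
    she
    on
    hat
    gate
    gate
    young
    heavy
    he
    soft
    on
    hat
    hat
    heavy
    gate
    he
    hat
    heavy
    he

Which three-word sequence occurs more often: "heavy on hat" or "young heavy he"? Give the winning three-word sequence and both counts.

"heavy on hat": 1 occurrence
"young heavy he": 3 occurrences

"young heavy he" (3 vs 1)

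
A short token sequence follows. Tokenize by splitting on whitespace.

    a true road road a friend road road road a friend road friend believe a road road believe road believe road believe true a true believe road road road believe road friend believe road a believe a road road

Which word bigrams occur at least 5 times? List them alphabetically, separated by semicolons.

believe road; road road

Bigram counts meeting the condition (at least 5 times):
  believe road: 5
  road road: 7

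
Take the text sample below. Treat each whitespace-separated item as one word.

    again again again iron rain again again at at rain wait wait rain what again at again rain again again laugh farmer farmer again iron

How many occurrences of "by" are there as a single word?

Scanning the 25 tokens for "by":
  (none found)

0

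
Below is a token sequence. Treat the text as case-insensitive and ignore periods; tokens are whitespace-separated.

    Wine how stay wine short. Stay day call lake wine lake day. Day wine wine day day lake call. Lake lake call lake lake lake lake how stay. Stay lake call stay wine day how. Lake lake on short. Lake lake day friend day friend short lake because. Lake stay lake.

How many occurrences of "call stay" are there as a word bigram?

Scanning the 50 overlapping bigram windows for "call stay":
  position 31–32: call stay

1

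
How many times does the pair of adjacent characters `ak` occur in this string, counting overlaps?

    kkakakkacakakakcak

6

Sliding a length-2 window over the 18 characters (17 positions):
  position 3–4: ak
  position 5–6: ak
  position 10–11: ak
  position 12–13: ak
  position 14–15: ak
  position 17–18: ak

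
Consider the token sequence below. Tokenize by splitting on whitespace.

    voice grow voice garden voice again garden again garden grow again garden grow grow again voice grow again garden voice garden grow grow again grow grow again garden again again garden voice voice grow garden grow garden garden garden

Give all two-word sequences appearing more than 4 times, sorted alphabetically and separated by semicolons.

Bigram counts meeting the condition (more than 4 times):
  again garden: 6
  grow again: 5

again garden; grow again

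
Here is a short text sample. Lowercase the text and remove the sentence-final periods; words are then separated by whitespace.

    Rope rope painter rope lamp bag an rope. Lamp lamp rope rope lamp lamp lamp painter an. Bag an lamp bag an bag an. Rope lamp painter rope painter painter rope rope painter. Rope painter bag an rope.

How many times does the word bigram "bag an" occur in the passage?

5

Scanning the 37 overlapping bigram windows for "bag an":
  position 6–7: bag an
  position 18–19: bag an
  position 21–22: bag an
  position 23–24: bag an
  position 36–37: bag an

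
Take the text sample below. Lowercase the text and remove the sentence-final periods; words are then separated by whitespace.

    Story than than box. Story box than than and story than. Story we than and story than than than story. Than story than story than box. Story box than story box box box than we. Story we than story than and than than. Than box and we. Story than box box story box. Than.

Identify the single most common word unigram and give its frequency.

Unigram frequencies (highest first):
  than: 21
  story: 14
  box: 11
  and: 4
  we: 4

"than", 21 times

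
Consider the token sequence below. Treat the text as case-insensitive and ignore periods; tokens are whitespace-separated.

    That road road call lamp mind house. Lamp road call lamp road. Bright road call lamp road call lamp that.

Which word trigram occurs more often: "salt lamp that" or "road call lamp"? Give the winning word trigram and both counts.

"road call lamp" (4 vs 0)

"salt lamp that": 0 occurrences
"road call lamp": 4 occurrences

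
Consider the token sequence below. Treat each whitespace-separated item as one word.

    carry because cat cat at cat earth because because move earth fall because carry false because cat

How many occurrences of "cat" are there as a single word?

Scanning the 17 tokens for "cat":
  position 3: cat
  position 4: cat
  position 6: cat
  position 17: cat

4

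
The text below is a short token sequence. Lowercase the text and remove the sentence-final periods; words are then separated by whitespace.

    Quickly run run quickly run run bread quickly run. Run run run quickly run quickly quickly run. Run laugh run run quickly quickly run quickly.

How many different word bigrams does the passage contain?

25 tokens → 24 bigram windows in total.
Repeated bigrams (each contributes count−1 duplicates):
  run run: 7
  quickly run: 6
  run quickly: 5
  quickly quickly: 2
16 duplicate windows → 24 − 16 = 8 distinct.

8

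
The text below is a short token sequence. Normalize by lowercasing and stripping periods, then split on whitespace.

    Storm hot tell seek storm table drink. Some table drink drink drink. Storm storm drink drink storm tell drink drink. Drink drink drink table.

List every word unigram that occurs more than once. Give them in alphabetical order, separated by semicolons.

Unigram counts meeting the condition (more than once):
  drink: 11
  storm: 5
  table: 3
  tell: 2

drink; storm; table; tell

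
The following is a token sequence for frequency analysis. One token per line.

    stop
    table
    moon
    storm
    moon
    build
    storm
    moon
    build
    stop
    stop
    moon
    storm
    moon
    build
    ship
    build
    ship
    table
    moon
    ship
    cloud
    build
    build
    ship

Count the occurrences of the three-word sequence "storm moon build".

3

Scanning the 23 overlapping trigram windows for "storm moon build":
  position 4–6: storm moon build
  position 7–9: storm moon build
  position 13–15: storm moon build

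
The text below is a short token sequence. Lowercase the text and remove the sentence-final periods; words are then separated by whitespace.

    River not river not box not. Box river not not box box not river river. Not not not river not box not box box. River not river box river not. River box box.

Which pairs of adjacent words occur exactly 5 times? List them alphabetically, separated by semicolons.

not box; not river

Bigram counts meeting the condition (exactly 5 times):
  not box: 5
  not river: 5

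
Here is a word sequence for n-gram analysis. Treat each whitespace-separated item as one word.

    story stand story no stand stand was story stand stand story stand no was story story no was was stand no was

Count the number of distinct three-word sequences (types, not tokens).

19

22 tokens → 20 trigram windows in total.
Repeated trigrams (each contributes count−1 duplicates):
  stand no was: 2
1 duplicate windows → 20 − 1 = 19 distinct.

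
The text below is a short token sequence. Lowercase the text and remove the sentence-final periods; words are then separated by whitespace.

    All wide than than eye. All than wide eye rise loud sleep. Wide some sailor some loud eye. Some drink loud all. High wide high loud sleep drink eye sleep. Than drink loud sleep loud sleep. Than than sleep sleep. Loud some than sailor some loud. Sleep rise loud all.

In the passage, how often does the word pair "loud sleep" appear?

5

Scanning the 49 overlapping bigram windows for "loud sleep":
  position 11–12: loud sleep
  position 26–27: loud sleep
  position 33–34: loud sleep
  position 35–36: loud sleep
  position 46–47: loud sleep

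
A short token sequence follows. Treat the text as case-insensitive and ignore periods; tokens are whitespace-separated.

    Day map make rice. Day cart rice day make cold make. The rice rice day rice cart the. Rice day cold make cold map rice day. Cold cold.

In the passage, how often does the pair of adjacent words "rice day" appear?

5

Scanning the 27 overlapping bigram windows for "rice day":
  position 4–5: rice day
  position 7–8: rice day
  position 14–15: rice day
  position 19–20: rice day
  position 25–26: rice day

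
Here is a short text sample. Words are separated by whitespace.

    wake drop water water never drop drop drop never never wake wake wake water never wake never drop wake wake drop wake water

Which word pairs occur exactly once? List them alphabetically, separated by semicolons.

drop never; drop water; never never; wake never; water water

Bigram counts meeting the condition (exactly once):
  drop never: 1
  drop water: 1
  never never: 1
  wake never: 1
  water water: 1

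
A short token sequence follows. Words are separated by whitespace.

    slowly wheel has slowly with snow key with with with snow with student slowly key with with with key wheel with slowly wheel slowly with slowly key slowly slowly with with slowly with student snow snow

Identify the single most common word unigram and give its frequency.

"with", 13 times

Unigram frequencies (highest first):
  with: 13
  slowly: 9
  snow: 4
  key: 4
  wheel: 3
  student: 2
  … (1 more, each ≤ 1)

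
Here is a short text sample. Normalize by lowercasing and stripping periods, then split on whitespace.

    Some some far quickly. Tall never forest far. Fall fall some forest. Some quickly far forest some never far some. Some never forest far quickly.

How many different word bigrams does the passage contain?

18

25 tokens → 24 bigram windows in total.
Repeated bigrams (each contributes count−1 duplicates):
  far quickly: 2
  forest far: 2
  forest some: 2
  never forest: 2
  some never: 2
  some some: 2
6 duplicate windows → 24 − 6 = 18 distinct.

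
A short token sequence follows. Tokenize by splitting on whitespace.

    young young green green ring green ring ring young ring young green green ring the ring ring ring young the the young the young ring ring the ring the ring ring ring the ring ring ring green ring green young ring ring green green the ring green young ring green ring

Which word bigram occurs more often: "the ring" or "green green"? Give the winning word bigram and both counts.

"the ring": 5 occurrences
"green green": 3 occurrences

"the ring" (5 vs 3)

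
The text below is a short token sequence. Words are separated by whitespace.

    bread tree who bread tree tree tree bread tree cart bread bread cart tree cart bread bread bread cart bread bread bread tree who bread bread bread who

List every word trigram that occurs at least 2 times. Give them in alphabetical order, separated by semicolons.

Trigram counts meeting the condition (at least 2 times):
  bread bread bread: 3
  bread bread cart: 2
  bread tree who: 2
  cart bread bread: 3
  tree cart bread: 2
  tree who bread: 2

bread bread bread; bread bread cart; bread tree who; cart bread bread; tree cart bread; tree who bread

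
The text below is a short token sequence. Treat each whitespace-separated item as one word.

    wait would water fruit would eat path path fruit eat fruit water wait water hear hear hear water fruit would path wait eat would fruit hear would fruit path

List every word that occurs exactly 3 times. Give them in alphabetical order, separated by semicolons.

Unigram counts meeting the condition (exactly 3 times):
  eat: 3
  wait: 3

eat; wait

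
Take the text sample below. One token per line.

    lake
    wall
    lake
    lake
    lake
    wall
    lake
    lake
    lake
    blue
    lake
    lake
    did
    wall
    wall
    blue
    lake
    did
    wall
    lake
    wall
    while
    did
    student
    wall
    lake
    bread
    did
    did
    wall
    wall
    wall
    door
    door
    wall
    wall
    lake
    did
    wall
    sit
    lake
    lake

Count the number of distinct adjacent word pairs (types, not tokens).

21

42 tokens → 41 bigram windows in total.
Repeated bigrams (each contributes count−1 duplicates):
  lake lake: 6
  wall lake: 5
  did wall: 4
  wall wall: 4
  lake did: 3
  lake wall: 3
  blue lake: 2
20 duplicate windows → 41 − 20 = 21 distinct.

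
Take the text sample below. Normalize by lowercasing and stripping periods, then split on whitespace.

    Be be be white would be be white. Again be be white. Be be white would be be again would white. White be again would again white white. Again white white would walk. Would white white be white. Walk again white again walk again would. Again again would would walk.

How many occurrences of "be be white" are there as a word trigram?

4

Scanning the 48 overlapping trigram windows for "be be white":
  position 2–4: be be white
  position 6–8: be be white
  position 10–12: be be white
  position 13–15: be be white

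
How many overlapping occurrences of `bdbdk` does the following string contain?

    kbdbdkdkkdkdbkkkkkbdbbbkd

Sliding a length-5 window over the 25 characters (21 positions):
  position 2–6: bdbdk

1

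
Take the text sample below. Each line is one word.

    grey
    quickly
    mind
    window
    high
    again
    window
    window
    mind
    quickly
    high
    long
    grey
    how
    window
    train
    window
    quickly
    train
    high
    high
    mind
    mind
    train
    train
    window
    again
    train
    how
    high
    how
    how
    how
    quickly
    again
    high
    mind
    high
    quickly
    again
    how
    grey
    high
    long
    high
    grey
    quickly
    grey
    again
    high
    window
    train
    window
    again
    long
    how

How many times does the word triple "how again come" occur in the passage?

Scanning the 54 overlapping trigram windows for "how again come":
  (none found)

0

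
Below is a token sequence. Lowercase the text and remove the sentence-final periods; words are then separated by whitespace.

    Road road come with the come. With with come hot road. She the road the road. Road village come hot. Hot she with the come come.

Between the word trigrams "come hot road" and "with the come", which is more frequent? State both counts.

"with the come" (2 vs 1)

"come hot road": 1 occurrence
"with the come": 2 occurrences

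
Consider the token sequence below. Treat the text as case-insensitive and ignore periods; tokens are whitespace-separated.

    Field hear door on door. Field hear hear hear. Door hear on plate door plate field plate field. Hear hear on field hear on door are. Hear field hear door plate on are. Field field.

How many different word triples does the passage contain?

35 tokens → 33 trigram windows in total.
Repeated trigrams (each contributes count−1 duplicates):
  field hear door: 2
  field hear hear: 2
2 duplicate windows → 33 − 2 = 31 distinct.

31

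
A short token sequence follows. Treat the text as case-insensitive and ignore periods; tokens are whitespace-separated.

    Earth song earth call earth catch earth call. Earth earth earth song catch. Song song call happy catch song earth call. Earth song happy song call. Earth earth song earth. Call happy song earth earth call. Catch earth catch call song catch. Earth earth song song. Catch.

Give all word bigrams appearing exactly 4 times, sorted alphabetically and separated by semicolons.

call earth; song earth

Bigram counts meeting the condition (exactly 4 times):
  call earth: 4
  song earth: 4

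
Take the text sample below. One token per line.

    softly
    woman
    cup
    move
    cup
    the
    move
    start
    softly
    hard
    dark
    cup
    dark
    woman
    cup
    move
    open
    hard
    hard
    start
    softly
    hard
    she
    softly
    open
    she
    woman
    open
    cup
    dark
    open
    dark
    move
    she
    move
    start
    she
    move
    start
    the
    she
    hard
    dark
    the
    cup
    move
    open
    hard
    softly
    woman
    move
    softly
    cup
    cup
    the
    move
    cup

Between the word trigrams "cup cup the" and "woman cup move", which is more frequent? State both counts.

"cup cup the": 1 occurrence
"woman cup move": 2 occurrences

"woman cup move" (2 vs 1)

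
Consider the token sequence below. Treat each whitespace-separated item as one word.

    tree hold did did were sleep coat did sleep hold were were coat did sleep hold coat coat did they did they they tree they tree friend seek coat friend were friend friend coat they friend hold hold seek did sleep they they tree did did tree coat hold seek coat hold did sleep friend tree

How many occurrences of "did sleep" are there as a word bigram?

4

Scanning the 55 overlapping bigram windows for "did sleep":
  position 8–9: did sleep
  position 14–15: did sleep
  position 40–41: did sleep
  position 53–54: did sleep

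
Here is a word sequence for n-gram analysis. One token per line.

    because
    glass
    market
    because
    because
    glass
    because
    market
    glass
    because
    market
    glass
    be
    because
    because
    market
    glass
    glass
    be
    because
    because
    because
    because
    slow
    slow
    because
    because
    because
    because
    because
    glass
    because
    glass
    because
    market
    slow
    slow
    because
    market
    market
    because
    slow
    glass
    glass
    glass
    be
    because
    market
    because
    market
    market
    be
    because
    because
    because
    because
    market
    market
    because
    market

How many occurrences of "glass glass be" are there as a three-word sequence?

Scanning the 58 overlapping trigram windows for "glass glass be":
  position 17–19: glass glass be
  position 44–46: glass glass be

2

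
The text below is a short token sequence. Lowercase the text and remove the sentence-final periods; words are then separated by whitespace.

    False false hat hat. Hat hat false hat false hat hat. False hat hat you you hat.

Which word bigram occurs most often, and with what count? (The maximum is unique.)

Bigram frequencies (highest first):
  hat hat: 5
  false hat: 4
  hat false: 3
  false false: 1
  hat you: 1
  you you: 1
  … (1 more, each ≤ 1)

"hat hat", 5 times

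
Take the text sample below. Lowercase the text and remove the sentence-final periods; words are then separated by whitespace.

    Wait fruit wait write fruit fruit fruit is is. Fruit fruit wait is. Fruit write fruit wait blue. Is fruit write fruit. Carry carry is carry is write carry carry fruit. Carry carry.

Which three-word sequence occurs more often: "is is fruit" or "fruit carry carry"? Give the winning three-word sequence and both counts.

"fruit carry carry" (2 vs 1)

"is is fruit": 1 occurrence
"fruit carry carry": 2 occurrences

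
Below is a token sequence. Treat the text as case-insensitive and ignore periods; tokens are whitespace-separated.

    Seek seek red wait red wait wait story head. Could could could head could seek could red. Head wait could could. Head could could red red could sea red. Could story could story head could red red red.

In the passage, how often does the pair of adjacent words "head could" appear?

4

Scanning the 37 overlapping bigram windows for "head could":
  position 9–10: head could
  position 13–14: head could
  position 22–23: head could
  position 34–35: head could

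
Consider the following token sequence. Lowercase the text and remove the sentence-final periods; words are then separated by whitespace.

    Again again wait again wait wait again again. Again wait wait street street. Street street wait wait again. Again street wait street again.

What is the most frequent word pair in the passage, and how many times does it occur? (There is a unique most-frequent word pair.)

"again again", 4 times

Bigram frequencies (highest first):
  again again: 4
  again wait: 3
  wait again: 3
  wait wait: 3
  street street: 3
  wait street: 2
  … (3 more, each ≤ 2)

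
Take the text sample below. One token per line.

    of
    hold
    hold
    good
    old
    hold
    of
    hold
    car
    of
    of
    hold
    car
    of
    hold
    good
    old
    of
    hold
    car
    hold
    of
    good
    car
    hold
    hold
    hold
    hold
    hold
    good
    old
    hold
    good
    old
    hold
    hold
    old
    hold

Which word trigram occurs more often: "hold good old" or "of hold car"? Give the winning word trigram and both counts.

"hold good old": 4 occurrences
"of hold car": 3 occurrences

"hold good old" (4 vs 3)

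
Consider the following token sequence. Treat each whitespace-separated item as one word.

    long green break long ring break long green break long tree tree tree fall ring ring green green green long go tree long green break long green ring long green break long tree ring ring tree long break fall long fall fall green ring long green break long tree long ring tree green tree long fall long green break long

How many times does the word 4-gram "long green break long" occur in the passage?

Scanning the 57 overlapping 4-gram windows for "long green break long":
  position 1–4: long green break long
  position 7–10: long green break long
  position 23–26: long green break long
  position 29–32: long green break long
  position 45–48: long green break long
  position 57–60: long green break long

6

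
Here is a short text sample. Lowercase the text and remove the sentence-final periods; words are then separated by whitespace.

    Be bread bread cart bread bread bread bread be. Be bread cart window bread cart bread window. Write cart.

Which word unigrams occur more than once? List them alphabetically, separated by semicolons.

be; bread; cart; window

Unigram counts meeting the condition (more than once):
  be: 3
  bread: 9
  cart: 4
  window: 2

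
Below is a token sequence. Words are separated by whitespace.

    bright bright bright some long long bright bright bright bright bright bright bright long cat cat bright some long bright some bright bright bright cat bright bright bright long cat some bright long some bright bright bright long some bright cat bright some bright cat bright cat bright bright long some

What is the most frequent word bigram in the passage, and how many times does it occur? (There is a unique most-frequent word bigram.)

Bigram frequencies (highest first):
  bright bright: 15
  bright long: 5
  cat bright: 5
  some bright: 5
  bright some: 4
  bright cat: 4
  … (7 more, each ≤ 3)

"bright bright", 15 times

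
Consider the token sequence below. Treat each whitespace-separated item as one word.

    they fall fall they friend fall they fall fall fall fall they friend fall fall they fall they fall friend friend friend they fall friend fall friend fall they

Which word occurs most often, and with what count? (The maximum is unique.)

Unigram frequencies (highest first):
  fall: 14
  they: 8
  friend: 7

"fall", 14 times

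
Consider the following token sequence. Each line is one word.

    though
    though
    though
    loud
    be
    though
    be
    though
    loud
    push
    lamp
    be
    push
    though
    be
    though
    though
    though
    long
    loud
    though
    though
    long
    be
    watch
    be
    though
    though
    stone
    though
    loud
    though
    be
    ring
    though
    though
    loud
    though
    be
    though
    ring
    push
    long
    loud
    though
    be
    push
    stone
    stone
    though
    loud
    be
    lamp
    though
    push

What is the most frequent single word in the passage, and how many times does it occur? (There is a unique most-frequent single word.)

Unigram frequencies (highest first):
  though: 22
  be: 10
  loud: 7
  push: 5
  long: 3
  stone: 3
  … (3 more, each ≤ 2)

"though", 22 times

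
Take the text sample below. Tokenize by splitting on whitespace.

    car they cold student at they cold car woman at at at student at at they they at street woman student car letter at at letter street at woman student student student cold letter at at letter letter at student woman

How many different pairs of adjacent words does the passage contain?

41 tokens → 40 bigram windows in total.
Repeated bigrams (each contributes count−1 duplicates):
  at at: 5
  letter at: 3
  at letter: 2
  at student: 2
  at they: 2
  student at: 2
  student student: 2
  they cold: 2
  … (1 more repeated)
13 duplicate windows → 40 − 13 = 27 distinct.

27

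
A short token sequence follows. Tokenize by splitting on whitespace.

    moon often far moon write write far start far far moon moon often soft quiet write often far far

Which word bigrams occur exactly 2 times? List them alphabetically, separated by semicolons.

far far; far moon; moon often; often far

Bigram counts meeting the condition (exactly 2 times):
  far far: 2
  far moon: 2
  moon often: 2
  often far: 2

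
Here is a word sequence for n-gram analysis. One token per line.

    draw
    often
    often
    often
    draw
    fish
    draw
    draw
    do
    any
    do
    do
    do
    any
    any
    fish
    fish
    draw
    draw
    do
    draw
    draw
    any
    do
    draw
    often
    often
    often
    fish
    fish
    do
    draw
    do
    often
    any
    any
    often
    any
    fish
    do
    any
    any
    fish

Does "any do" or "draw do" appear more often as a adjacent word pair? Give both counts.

"any do": 2 occurrences
"draw do": 3 occurrences

"draw do" (3 vs 2)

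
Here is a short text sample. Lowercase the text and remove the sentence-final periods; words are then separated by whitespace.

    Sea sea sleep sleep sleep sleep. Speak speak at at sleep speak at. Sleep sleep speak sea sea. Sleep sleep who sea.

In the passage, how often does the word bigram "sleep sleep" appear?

5

Scanning the 21 overlapping bigram windows for "sleep sleep":
  position 3–4: sleep sleep
  position 4–5: sleep sleep
  position 5–6: sleep sleep
  position 14–15: sleep sleep
  position 19–20: sleep sleep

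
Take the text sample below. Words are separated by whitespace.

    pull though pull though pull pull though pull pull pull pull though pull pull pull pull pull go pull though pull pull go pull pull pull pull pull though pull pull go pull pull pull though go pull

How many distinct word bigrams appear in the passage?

6

38 tokens → 37 bigram windows in total.
Repeated bigrams (each contributes count−1 duplicates):
  pull pull: 16
  pull though: 7
  though pull: 6
  go pull: 4
  pull go: 3
31 duplicate windows → 37 − 31 = 6 distinct.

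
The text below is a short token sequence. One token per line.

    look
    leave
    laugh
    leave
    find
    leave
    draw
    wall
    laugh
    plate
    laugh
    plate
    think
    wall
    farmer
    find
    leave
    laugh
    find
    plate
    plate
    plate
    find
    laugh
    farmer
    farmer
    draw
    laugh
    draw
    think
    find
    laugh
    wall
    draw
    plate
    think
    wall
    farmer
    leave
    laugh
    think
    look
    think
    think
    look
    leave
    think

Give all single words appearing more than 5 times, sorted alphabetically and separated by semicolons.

Unigram counts meeting the condition (more than 5 times):
  laugh: 8
  leave: 6
  plate: 6
  think: 7

laugh; leave; plate; think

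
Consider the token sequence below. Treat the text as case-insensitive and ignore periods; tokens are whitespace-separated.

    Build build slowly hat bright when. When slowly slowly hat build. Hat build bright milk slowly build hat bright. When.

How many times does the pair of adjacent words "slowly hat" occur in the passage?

Scanning the 19 overlapping bigram windows for "slowly hat":
  position 3–4: slowly hat
  position 9–10: slowly hat

2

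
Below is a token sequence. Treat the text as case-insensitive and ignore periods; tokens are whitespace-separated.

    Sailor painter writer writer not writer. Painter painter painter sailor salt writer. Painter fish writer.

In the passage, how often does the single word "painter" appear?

Scanning the 15 tokens for "painter":
  position 2: painter
  position 7: painter
  position 8: painter
  position 9: painter
  position 13: painter

5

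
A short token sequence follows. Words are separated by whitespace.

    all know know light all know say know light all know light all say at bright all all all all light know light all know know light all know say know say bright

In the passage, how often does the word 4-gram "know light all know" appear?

Scanning the 30 overlapping 4-gram windows for "know light all know":
  position 3–6: know light all know
  position 8–11: know light all know
  position 22–25: know light all know
  position 26–29: know light all know

4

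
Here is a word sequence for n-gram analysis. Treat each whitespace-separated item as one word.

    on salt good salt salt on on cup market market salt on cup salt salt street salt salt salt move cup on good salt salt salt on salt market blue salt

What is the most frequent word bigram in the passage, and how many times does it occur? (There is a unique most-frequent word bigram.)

Bigram frequencies (highest first):
  salt salt: 6
  salt on: 3
  on salt: 2
  good salt: 2
  on cup: 2
  salt good: 1
  … (14 more, each ≤ 1)

"salt salt", 6 times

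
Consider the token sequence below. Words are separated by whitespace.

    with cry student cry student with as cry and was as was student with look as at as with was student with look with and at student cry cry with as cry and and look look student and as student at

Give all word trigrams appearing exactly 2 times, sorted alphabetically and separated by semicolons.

as cry and; student with look; was student with; with as cry

Trigram counts meeting the condition (exactly 2 times):
  as cry and: 2
  student with look: 2
  was student with: 2
  with as cry: 2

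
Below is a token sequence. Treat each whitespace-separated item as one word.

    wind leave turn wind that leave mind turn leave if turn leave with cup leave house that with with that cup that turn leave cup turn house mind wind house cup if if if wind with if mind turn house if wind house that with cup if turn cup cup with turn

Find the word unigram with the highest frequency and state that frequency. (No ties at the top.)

Unigram frequencies (highest first):
  turn: 8
  if: 7
  cup: 7
  leave: 6
  with: 6
  wind: 5
  … (3 more, each ≤ 5)

"turn", 8 times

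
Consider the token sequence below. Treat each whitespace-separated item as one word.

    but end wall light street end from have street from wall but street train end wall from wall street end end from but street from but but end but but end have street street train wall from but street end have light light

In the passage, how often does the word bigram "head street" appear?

Scanning the 42 overlapping bigram windows for "head street":
  (none found)

0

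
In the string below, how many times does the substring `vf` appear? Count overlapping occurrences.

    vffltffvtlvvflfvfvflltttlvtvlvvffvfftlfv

Sliding a length-2 window over the 40 characters (39 positions):
  position 1–2: vf
  position 12–13: vf
  position 16–17: vf
  position 18–19: vf
  position 31–32: vf
  position 34–35: vf

6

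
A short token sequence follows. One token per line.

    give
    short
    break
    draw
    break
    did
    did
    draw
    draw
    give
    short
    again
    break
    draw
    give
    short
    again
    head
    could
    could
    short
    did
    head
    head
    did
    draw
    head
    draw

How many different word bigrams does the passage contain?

21

28 tokens → 27 bigram windows in total.
Repeated bigrams (each contributes count−1 duplicates):
  give short: 3
  break draw: 2
  did draw: 2
  draw give: 2
  short again: 2
6 duplicate windows → 27 − 6 = 21 distinct.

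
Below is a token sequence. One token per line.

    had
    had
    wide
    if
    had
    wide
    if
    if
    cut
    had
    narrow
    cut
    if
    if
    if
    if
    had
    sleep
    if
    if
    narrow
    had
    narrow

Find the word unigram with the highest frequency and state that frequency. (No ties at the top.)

"if", 9 times

Unigram frequencies (highest first):
  if: 9
  had: 6
  narrow: 3
  wide: 2
  cut: 2
  sleep: 1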